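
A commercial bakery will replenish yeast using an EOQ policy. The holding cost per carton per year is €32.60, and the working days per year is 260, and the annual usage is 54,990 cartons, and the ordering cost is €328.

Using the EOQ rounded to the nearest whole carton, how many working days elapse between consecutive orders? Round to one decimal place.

Optimal lot size Q* = (2 × 54,990 × €328 / €32.6)^½ ≈ 1,051.93 → Q = 1,052 cartons
T = Q/D × 260 days = 1,052/54,990 × 260 = 4.974 days

5.0 days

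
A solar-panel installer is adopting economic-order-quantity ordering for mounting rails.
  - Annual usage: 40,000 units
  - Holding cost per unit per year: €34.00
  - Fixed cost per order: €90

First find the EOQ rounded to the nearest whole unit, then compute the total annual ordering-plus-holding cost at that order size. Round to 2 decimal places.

Q* = √(2·D·S / H) = √(2·40,000·90 / 34) = √211,764.7 ≈ 460.18 → Q = 460 units
Ordering: D/Q × S = 40,000/460 × €90 = €7,826.09
Holding:  Q/2 × H = 460/2 × €34 = €7,820.00
Total = €7,826.09 + €7,820.00 = €15,646.09

€15,646.09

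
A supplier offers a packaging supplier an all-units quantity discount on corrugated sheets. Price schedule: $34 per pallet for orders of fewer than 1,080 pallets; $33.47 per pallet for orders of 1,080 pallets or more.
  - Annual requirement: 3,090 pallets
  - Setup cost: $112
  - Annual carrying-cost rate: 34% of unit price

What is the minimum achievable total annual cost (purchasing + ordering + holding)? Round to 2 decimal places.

$107,888.67

H₁ = 34%×$34 = $11.5600;  H₂ = 34%×$33.47 = $11.3798
EOQ₁ = √(2×3,090×112/11.5600) = 244.69  (< 1,080, feasible at tier 1)
EOQ₂ = √(2×3,090×112/11.3798) = 246.62  (< 1,080 → use Q = 1,080 at tier-2 price)
TC(tier 1 (EOQ₁), Q≈244.7) = $107,888.67
TC(tier 2, Q≈1,080.0) = $109,887.84
Minimum at tier 1 (EOQ₁): $107,888.67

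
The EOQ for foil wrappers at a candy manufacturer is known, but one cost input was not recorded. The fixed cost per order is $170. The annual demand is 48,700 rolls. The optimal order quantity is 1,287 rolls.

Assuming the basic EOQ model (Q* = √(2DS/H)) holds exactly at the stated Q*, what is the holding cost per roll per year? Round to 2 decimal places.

$10.00

From Q* = √(2DS/H) ⇒ Q*² = 2DS/H.
H = 2DS / Q² = 2 × 48,700 × 170 / 1,287² = 9.9966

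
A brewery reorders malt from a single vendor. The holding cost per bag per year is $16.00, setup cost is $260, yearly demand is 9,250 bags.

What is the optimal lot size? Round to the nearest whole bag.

Optimal lot size Q* = (2 × 9,250 × $260 / $16)^½ ≈ 548.29

548 bags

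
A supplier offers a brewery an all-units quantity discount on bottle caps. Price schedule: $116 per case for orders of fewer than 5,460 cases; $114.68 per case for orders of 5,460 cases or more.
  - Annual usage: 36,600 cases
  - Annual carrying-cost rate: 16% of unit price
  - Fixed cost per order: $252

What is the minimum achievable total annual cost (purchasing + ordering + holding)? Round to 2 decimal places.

$4,249,069.45

H₁ = 16%×$116 = $18.5600;  H₂ = 16%×$114.68 = $18.3488
EOQ₁ = √(2×36,600×252/18.5600) = 996.93  (< 5,460, feasible at tier 1)
EOQ₂ = √(2×36,600×252/18.3488) = 1,002.66  (< 5,460 → use Q = 5,460 at tier-2 price)
TC(tier 1 (EOQ₁), Q≈996.9) = $4,264,103.11
TC(tier 2, Q≈5,460.0) = $4,249,069.45
Minimum at tier 2: $4,249,069.45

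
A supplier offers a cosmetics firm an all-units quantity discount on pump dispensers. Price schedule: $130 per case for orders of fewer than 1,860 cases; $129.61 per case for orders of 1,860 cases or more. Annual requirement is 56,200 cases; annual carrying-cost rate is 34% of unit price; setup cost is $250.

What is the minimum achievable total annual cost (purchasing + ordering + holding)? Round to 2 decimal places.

H₁ = 34%×$130 = $44.2000;  H₂ = 34%×$129.61 = $44.0674
EOQ₁ = √(2×56,200×250/44.2000) = 797.34  (< 1,860, feasible at tier 1)
EOQ₂ = √(2×56,200×250/44.0674) = 798.54  (< 1,860 → use Q = 1,860 at tier-2 price)
TC(tier 1 (EOQ₁), Q≈797.3) = $7,341,242.30
TC(tier 2, Q≈1,860.0) = $7,332,618.45
Minimum at tier 2: $7,332,618.45

$7,332,618.45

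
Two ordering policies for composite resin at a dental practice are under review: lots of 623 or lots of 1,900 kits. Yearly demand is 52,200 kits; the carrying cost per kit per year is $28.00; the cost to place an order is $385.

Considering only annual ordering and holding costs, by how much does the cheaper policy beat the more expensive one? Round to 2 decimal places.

For each Q, cost = (D/Q)·S + (Q/2)·H.
TC(623) = (52,200/623)×385 + (623/2)×28 = $40,980.43
TC(1,900) = (52,200/1,900)×385 + (1,900/2)×28 = $37,177.37
Cheaper: Q = 1,900.  Difference = $3,803.06

$3,803.06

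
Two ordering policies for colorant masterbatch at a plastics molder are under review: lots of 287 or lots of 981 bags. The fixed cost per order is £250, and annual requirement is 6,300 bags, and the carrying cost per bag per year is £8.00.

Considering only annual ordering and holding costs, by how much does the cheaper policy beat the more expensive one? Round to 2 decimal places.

TC(Q) = (D/Q)S + (Q/2)H
TC(287) = (6,300/287)×250 + (287/2)×8 = £6,635.80
TC(981) = (6,300/981)×250 + (981/2)×8 = £5,529.50
Cheaper: Q = 981.  Difference = £1,106.30

£1,106.30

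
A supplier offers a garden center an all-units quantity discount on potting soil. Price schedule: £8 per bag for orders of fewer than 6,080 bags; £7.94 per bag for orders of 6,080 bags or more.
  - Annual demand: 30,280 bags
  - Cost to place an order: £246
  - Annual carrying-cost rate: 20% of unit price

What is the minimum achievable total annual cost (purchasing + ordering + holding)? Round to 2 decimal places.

H₁ = 20%×£8 = £1.6000;  H₂ = 20%×£7.94 = £1.5880
EOQ₁ = √(2×30,280×246/1.6000) = 3,051.41  (< 6,080, feasible at tier 1)
EOQ₂ = √(2×30,280×246/1.5880) = 3,062.92  (< 6,080 → use Q = 6,080 at tier-2 price)
TC(tier 1 (EOQ₁), Q≈3,051.4) = £247,122.26
TC(tier 2, Q≈6,080.0) = £246,475.86
Minimum at tier 2: £246,475.86

£246,475.86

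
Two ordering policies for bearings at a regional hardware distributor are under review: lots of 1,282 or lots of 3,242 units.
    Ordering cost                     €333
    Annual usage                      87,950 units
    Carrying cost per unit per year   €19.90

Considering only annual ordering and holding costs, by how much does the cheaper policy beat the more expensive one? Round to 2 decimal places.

Annual cost at Q: ordering D·S/Q plus holding Q·H/2.
TC(1,282) = (87,950/1,282)×333 + (1,282/2)×19.9 = €35,600.95
TC(3,242) = (87,950/3,242)×333 + (3,242/2)×19.9 = €41,291.63
Cheaper: Q = 1,282.  Difference = €5,690.68

€5,690.68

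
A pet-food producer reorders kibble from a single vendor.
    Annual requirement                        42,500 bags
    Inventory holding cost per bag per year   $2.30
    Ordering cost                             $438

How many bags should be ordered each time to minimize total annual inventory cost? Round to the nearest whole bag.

Optimal lot size Q* = (2 × 42,500 × $438 / $2.3)^½ ≈ 4,023.30

4,023 bags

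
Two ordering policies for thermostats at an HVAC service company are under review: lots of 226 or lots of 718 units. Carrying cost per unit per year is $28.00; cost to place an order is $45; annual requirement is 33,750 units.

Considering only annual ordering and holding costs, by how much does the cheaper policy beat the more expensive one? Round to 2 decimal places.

Annual cost at Q: ordering D·S/Q plus holding Q·H/2.
TC(226) = (33,750/226)×45 + (226/2)×28 = $9,884.13
TC(718) = (33,750/718)×45 + (718/2)×28 = $12,167.25
|ΔTC| = |$9,884.13 − $12,167.25| = $2,283.12

$2,283.12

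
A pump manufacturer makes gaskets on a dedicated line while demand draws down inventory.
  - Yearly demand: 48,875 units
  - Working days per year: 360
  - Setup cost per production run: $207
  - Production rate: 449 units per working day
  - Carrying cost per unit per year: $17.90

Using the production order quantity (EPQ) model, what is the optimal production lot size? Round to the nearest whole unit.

Daily demand d = 48,875/360 = 135.764; p = 449; 1 − d/p = 0.69763
EPQ = √(2DS / (H(1 − d/p)))
    = √(2 × 48,875 × 207 / (17.9 × 0.69763)) ≈ 1,272.93

1,273 units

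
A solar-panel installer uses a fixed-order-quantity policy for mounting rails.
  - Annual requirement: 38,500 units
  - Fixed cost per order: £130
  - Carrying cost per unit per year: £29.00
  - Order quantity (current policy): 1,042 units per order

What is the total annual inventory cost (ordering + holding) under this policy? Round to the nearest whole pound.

Annual ordering cost = (D/Q)·S = (38,500/1,042) × 130 = £4,803.26
Annual holding cost  = (Q/2)·H = (1,042/2) × 29 = £15,109.00
Total = £4,803.26 + £15,109.00 = £19,912.26

£19,912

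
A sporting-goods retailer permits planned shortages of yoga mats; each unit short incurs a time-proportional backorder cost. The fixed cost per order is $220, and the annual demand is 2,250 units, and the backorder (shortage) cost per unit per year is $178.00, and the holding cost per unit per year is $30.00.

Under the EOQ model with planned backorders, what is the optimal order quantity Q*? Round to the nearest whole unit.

196 units

Basic EOQ = √(2·2,250·220/30) = 181.659
Backorder adjustment √((H+b)/b) = √((30+178)/178) = 1.0810
Q* = 181.659 × 1.0810 ≈ 196.37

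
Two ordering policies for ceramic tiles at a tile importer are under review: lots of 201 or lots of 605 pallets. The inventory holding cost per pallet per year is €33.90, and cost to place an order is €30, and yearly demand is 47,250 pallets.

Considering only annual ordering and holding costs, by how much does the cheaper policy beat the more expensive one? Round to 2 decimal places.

Annual cost at Q: ordering D·S/Q plus holding Q·H/2.
TC(201) = (47,250/201)×30 + (201/2)×33.9 = €10,459.19
TC(605) = (47,250/605)×30 + (605/2)×33.9 = €12,597.73
Cheaper: Q = 201.  Difference = €2,138.54

€2,138.54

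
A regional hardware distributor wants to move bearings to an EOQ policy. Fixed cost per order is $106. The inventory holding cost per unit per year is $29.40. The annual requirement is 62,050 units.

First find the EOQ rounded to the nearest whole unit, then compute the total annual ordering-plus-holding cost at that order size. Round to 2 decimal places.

2DS/H = 2·62,050·106/29.4 = 447,435.37
EOQ = √447,435.37 ≈ 668.91 → Q = 669 units
Annual ordering cost = (D/Q)·S = (62,050/669) × 106 = $9,831.54
Annual holding cost  = (Q/2)·H = (669/2) × 29.4 = $9,834.30
Total = $9,831.54 + $9,834.30 = $19,665.84

$19,665.84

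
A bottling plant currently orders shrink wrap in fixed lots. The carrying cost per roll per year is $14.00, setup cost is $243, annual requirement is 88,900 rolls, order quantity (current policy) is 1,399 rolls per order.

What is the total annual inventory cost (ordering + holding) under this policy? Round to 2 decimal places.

$25,234.53

Ordering: D/Q × S = 88,900/1,399 × $243 = $15,441.53
Holding:  Q/2 × H = 1,399/2 × $14 = $9,793.00
Total = $15,441.53 + $9,793.00 = $25,234.53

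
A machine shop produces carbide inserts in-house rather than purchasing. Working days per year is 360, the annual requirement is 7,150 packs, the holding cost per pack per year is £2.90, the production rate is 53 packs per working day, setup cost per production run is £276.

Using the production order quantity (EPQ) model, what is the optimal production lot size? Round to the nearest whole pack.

Daily demand d = 7,150/360 = 19.861; p = 53; 1 − d/p = 0.62526
EPQ = √(2DS / (H(1 − d/p)))
    = √(2 × 7,150 × 276 / (2.9 × 0.62526)) ≈ 1,475.34

1,475 packs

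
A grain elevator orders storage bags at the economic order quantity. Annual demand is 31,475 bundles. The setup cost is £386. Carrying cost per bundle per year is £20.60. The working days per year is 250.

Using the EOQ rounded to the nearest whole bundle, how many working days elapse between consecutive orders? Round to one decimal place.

2DS/H = 2·31,475·386/20.6 = 1,179,548.54
EOQ = √1,179,548.54 ≈ 1,086.07 → Q = 1,086 bundles
T = Q/D × 250 days = 1,086/31,475 × 250 = 8.626 days

8.6 days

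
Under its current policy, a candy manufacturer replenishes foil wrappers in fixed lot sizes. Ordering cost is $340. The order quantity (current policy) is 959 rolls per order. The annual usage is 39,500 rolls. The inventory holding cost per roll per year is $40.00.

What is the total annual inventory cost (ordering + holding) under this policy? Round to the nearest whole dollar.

Annual ordering cost = (D/Q)·S = (39,500/959) × 340 = $14,004.17
Annual holding cost  = (Q/2)·H = (959/2) × 40 = $19,180.00
Total = $14,004.17 + $19,180.00 = $33,184.17

$33,184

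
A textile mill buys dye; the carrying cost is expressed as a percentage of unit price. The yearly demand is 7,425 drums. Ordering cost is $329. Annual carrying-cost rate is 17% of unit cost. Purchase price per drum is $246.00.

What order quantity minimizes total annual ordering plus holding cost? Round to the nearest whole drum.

Holding cost per drum per year: H = 17% × $246 = $41.8200
Q* = √(2·D·S / H) = √(2·7,425·329 / 41.82) = √116,825.7 ≈ 341.80

342 drums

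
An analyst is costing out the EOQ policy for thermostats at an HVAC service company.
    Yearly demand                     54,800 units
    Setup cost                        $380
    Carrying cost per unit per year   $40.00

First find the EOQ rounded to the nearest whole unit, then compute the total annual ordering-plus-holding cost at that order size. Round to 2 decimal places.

2DS/H = 2·54,800·380/40 = 1,041,200.00
EOQ = √1,041,200.00 ≈ 1,020.39 → Q = 1,020 units
Orders/yr = 54,800/1,020 = 53.725; ordering cost = 53.725 × $380 = $20,415.69
Average inventory = 1,020/2 = 510; holding cost = 510 × $40 = $20,400.00
Total = $20,415.69 + $20,400.00 = $40,815.69

$40,815.69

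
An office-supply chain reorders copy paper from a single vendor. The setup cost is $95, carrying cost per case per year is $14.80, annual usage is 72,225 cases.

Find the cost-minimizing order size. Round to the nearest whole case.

963 cases

Q* = √(2·D·S / H) = √(2·72,225·95 / 14.8) = √927,212.8 ≈ 962.92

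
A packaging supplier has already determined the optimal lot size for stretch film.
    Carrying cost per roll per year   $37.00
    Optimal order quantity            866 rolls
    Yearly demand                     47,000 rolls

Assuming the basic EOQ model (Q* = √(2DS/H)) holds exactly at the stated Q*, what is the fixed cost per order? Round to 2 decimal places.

Since Q* = (2DS/H)^½, squaring gives Q*²·H = 2DS.
S = Q²H / (2D) = 866² × 37 / (2 × 47,000) = 295.1954

$295.20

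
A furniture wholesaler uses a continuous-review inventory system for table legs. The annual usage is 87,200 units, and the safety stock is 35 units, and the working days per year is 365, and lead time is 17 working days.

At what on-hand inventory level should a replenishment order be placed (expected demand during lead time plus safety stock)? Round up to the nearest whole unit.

Daily demand d = 87,200 / 365 = 238.904 units/day
Demand during lead time = 238.904 × 17 = 4,061.37
Reorder point = 4,061.37 + 35 = 4,096.37 → round up

4,097 units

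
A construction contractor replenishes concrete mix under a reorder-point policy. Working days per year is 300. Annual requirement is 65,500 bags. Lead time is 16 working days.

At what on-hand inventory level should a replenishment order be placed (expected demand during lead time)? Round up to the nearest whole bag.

3,494 bags

Daily demand d = 65,500 / 300 = 218.333 bags/day
Demand during lead time = 218.333 × 16 = 3,493.33
Reorder point = 3,493.33 → round up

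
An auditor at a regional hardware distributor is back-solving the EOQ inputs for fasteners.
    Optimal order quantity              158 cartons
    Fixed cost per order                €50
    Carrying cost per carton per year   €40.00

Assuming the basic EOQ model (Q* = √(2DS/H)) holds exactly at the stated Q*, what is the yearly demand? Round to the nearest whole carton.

From Q* = √(2DS/H) ⇒ Q*² = 2DS/H.
D = Q²H / (2S) = 158² × 40 / (2 × 50) = 9,985.60

9,986 cartons per year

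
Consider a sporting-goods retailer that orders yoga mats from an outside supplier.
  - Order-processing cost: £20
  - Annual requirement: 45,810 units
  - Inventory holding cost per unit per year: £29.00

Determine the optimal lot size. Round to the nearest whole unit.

251 units

Optimal lot size Q* = (2 × 45,810 × £20 / £29)^½ ≈ 251.37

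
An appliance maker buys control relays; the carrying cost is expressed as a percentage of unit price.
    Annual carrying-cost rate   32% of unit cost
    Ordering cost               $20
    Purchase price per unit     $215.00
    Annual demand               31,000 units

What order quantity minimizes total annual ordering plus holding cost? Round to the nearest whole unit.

Holding cost per unit per year: H = 32% × $215 = $68.8000
2DS/H = 2·31,000·20/68.8 = 18,023.26
EOQ = √18,023.26 ≈ 134.25

134 units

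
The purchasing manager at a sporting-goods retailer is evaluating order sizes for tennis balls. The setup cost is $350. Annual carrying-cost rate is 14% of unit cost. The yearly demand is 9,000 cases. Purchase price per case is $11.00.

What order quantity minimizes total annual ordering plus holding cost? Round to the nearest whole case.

Carrying cost H = $11 × 14% = $1.5400/case/yr
EOQ = √(2DS/H) = √(2 × 9,000 × 350 / 1.54)
    = √(4,090,909.09) ≈ 2,022.60

2,023 cases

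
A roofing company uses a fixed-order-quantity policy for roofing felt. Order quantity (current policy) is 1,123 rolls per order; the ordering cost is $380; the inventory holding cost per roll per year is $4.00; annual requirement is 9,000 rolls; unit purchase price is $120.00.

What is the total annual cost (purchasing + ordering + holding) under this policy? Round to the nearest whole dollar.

Annual ordering cost = (D/Q)·S = (9,000/1,123) × 380 = $3,045.41
Annual holding cost  = (Q/2)·H = (1,123/2) × 4 = $2,246.00
Purchase cost = D·C = 9,000 × 120 = $1,080,000.00
Total = $3,045.41 + $2,246.00 + $1,080,000.00 = $1,085,291.41

$1,085,291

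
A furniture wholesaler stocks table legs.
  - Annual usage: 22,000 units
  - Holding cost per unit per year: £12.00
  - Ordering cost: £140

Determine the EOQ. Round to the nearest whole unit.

EOQ = √(2DS/H) = √(2 × 22,000 × 140 / 12)
    = √(513,333.33) ≈ 716.47

716 units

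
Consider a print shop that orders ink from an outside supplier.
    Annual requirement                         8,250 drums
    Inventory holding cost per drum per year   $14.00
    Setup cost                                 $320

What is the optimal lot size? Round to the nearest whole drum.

Q* = √(2·D·S / H) = √(2·8,250·320 / 14) = √377,142.9 ≈ 614.12

614 drums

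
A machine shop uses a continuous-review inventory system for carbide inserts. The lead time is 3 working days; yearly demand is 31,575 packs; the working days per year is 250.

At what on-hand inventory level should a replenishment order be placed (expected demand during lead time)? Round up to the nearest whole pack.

379 packs

Daily demand d = 31,575 / 250 = 126.300 packs/day
Demand during lead time = 126.300 × 3 = 378.90
Reorder point = 378.90 → round up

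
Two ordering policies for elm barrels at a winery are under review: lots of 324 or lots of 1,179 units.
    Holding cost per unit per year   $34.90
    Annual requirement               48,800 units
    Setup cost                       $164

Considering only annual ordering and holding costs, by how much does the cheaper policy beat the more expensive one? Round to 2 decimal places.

Annual cost at Q: ordering D·S/Q plus holding Q·H/2.
TC(324) = (48,800/324)×164 + (324/2)×34.9 = $30,355.03
TC(1,179) = (48,800/1,179)×164 + (1,179/2)×34.9 = $27,361.68
Lots of 1,179 are cheaper by $2,993.36.

$2,993.36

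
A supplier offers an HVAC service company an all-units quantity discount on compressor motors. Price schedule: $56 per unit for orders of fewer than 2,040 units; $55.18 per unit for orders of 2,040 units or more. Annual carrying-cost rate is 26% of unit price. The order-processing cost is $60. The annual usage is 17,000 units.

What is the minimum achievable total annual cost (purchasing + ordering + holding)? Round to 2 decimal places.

H₁ = 26%×$56 = $14.5600;  H₂ = 26%×$55.18 = $14.3468
EOQ₁ = √(2×17,000×60/14.5600) = 374.31  (< 2,040, feasible at tier 1)
EOQ₂ = √(2×17,000×60/14.3468) = 377.08  (< 2,040 → use Q = 2,040 at tier-2 price)
TC(tier 1 (EOQ₁), Q≈374.3) = $957,449.99
TC(tier 2, Q≈2,040.0) = $953,193.74
Minimum at tier 2: $953,193.74

$953,193.74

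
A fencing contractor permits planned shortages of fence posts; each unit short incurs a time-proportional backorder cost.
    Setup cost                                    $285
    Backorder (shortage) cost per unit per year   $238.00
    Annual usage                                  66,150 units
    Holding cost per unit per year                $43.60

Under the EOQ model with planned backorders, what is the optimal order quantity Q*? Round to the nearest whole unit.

1,012 units

Basic EOQ = √(2·66,150·285/43.6) = 929.949
Backorder adjustment √((H+b)/b) = √((43.6+238)/238) = 1.0877
Q* = 929.949 × 1.0877 ≈ 1,011.55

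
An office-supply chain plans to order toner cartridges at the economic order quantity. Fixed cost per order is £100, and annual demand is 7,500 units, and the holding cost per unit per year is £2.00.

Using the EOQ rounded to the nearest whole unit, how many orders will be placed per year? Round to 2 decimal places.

8.66 orders per year

Q* = √(2·D·S / H) = √(2·7,500·100 / 2) = √750,000.0 ≈ 866.03 → Q = 866
Orders per year = D/Q = 7,500 / 866 = 8.661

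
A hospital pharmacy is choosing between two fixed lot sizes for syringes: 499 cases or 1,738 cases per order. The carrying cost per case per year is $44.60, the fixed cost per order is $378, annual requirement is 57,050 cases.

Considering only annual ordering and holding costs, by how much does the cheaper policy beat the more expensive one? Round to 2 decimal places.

$3,178.65

For each Q, cost = (D/Q)·S + (Q/2)·H.
TC(499) = (57,050/499)×378 + (499/2)×44.6 = $54,343.93
TC(1,738) = (57,050/1,738)×378 + (1,738/2)×44.6 = $51,165.28
|ΔTC| = |$54,343.93 − $51,165.28| = $3,178.65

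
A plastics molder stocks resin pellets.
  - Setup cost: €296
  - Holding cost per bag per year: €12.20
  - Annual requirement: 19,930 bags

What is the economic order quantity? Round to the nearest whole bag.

983 bags

EOQ = √(2DS/H) = √(2 × 19,930 × 296 / 12.2)
    = √(967,095.08) ≈ 983.41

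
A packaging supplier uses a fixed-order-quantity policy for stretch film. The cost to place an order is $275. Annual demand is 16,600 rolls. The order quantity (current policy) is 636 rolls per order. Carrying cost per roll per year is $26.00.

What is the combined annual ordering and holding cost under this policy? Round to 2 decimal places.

Ordering: D/Q × S = 16,600/636 × $275 = $7,177.67
Holding:  Q/2 × H = 636/2 × $26 = $8,268.00
Total = $7,177.67 + $8,268.00 = $15,445.67

$15,445.67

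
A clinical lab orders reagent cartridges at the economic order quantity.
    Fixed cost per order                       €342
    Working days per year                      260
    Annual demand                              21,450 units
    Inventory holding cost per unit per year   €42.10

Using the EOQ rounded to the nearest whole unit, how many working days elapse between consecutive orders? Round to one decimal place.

7.2 days

EOQ = √(2DS/H) = √(2 × 21,450 × 342 / 42.1)
    = √(348,498.81) ≈ 590.34 → Q = 590 units
T = Q/D × 260 days = 590/21,450 × 260 = 7.152 days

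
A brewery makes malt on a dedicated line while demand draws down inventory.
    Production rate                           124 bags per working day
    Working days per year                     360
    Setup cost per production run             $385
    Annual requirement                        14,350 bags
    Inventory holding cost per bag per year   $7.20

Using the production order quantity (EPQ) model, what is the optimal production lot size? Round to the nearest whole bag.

Daily demand d = 14,350/360 = 39.861; p = 124; 1 − d/p = 0.67854
EPQ = √(2DS / (H(1 − d/p)))
    = √(2 × 14,350 × 385 / (7.2 × 0.67854)) ≈ 1,503.90

1,504 bags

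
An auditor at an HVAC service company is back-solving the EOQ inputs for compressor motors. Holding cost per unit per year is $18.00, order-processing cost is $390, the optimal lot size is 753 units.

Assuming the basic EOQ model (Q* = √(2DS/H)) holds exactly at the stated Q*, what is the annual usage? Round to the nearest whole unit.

Since Q* = (2DS/H)^½, squaring gives Q*²·H = 2DS.
D = Q²H / (2S) = 753² × 18 / (2 × 390) = 13,084.82

13,085 units per year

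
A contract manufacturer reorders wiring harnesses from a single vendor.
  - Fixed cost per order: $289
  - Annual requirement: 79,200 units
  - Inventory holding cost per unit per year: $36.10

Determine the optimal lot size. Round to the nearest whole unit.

1,126 units

EOQ = √(2DS/H) = √(2 × 79,200 × 289 / 36.1)
    = √(1,268,077.56) ≈ 1,126.09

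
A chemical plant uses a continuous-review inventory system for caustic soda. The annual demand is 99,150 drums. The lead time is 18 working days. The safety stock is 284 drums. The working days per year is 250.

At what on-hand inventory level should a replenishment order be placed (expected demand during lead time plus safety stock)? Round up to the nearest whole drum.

Daily demand d = 99,150 / 250 = 396.600 drums/day
Demand during lead time = 396.600 × 18 = 7,138.80
Reorder point = 7,138.80 + 284 = 7,422.80 → round up

7,423 drums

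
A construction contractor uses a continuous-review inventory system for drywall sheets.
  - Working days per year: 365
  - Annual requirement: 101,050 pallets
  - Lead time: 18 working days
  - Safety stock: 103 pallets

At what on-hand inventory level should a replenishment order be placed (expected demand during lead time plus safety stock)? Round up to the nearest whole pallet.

5,087 pallets

Daily demand d = 101,050 / 365 = 276.849 pallets/day
Demand during lead time = 276.849 × 18 = 4,983.29
Reorder point = 4,983.29 + 103 = 5,086.29 → round up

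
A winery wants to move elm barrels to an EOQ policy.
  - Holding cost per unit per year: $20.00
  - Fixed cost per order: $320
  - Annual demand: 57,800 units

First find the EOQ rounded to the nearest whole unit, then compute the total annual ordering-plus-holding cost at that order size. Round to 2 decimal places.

EOQ = √(2DS/H) = √(2 × 57,800 × 320 / 20)
    = √(1,849,600.00) ≈ 1,360.00 → Q = 1,360 units
Orders/yr = 57,800/1,360 = 42.500; ordering cost = 42.500 × $320 = $13,600.00
Average inventory = 1,360/2 = 680; holding cost = 680 × $20 = $13,600.00
Total = $13,600.00 + $13,600.00 = $27,200.00

$27,200.00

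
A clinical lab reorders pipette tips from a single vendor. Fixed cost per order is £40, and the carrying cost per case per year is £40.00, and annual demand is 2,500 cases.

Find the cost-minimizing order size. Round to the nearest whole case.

EOQ = √(2DS/H) = √(2 × 2,500 × 40 / 40)
    = √(5,000.00) ≈ 70.71

71 cases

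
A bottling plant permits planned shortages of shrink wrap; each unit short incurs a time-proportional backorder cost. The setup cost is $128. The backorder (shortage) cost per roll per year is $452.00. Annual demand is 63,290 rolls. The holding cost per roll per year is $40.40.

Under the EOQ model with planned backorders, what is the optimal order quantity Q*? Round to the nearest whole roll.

Q* = √(2DS/H) · √((H + b)/b)
   = √(2 × 63,290 × 128 / 40.4) · √((40.4 + 452) / 452)
   = 633.282 × 1.0437 ≈ 660.98

661 rolls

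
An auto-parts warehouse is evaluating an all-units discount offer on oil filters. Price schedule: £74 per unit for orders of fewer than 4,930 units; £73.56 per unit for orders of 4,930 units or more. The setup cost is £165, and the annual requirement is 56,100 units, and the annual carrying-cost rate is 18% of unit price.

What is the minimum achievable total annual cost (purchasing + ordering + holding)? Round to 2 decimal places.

£4,161,232.16

H₁ = 18%×£74 = £13.3200;  H₂ = 18%×£73.56 = £13.2408
EOQ₁ = √(2×56,100×165/13.3200) = 1,178.93  (< 4,930, feasible at tier 1)
EOQ₂ = √(2×56,100×165/13.2408) = 1,182.45  (< 4,930 → use Q = 4,930 at tier-2 price)
TC(tier 1 (EOQ₁), Q≈1,178.9) = £4,167,103.29
TC(tier 2, Q≈4,930.0) = £4,161,232.16
Minimum at tier 2: £4,161,232.16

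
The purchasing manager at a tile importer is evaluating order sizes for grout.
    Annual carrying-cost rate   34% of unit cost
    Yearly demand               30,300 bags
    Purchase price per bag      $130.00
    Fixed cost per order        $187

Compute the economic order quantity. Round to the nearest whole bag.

Carrying cost H = $130 × 34% = $44.2000/bag/yr
Q* = √(2·D·S / H) = √(2·30,300·187 / 44.2) = √256,384.6 ≈ 506.34

506 bags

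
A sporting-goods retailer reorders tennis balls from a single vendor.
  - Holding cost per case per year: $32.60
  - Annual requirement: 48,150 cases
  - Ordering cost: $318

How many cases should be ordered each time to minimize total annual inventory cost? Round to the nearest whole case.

969 cases

Optimal lot size Q* = (2 × 48,150 × $318 / $32.6)^½ ≈ 969.21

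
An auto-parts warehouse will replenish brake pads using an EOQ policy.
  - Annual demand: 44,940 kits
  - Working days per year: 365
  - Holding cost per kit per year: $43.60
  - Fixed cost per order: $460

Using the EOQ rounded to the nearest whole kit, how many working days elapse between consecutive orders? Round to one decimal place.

EOQ = √(2DS/H) = √(2 × 44,940 × 460 / 43.6)
    = √(948,275.23) ≈ 973.79 → Q = 974 kits
Days between orders = 365 / (D/Q) = 365 / 46.140 ≈ 7.911

7.9 days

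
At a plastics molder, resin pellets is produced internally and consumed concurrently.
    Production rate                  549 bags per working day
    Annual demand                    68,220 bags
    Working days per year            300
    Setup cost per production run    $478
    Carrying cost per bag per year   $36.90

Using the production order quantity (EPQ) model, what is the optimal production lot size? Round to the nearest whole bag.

Daily demand d = 68,220/300 = 227.400; p = 549; 1 − d/p = 0.58579
EPQ = √(2DS / (H(1 − d/p)))
    = √(2 × 68,220 × 478 / (36.9 × 0.58579)) ≈ 1,737.00

1,737 bags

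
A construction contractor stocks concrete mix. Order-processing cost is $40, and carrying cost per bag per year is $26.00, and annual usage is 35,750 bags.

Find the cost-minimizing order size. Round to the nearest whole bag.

2DS/H = 2·35,750·40/26 = 110,000.00
EOQ = √110,000.00 ≈ 331.66

332 bags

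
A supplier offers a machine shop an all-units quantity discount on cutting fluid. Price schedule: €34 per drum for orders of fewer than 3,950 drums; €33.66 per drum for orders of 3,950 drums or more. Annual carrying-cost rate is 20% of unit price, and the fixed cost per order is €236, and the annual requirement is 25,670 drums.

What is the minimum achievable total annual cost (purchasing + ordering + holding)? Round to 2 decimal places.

€878,881.60

H₁ = 20%×€34 = €6.8000;  H₂ = 20%×€33.66 = €6.7320
EOQ₁ = √(2×25,670×236/6.8000) = 1,334.84  (< 3,950, feasible at tier 1)
EOQ₂ = √(2×25,670×236/6.7320) = 1,341.57  (< 3,950 → use Q = 3,950 at tier-2 price)
TC(tier 1 (EOQ₁), Q≈1,334.8) = €881,856.92
TC(tier 2, Q≈3,950.0) = €878,881.60
Minimum at tier 2: €878,881.60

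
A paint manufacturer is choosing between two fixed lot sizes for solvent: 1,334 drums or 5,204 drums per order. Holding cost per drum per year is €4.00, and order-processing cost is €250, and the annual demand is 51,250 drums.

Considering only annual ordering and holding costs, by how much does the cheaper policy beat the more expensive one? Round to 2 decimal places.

TC(Q) = (D/Q)S + (Q/2)H
TC(1,334) = (51,250/1,334)×250 + (1,334/2)×4 = €12,272.57
TC(5,204) = (51,250/5,204)×250 + (5,204/2)×4 = €12,870.05
Lots of 1,334 are cheaper by €597.48.

€597.48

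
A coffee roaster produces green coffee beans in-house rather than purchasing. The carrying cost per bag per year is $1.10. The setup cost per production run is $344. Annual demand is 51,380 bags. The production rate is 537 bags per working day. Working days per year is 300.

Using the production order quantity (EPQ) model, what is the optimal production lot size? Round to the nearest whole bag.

d = 51,380/300 = 171.2667 bags/day;  effective holding cost H(1 − d/p) = 1.1·(1 − 171.2667/537) = 0.74917
Q* = √(2DS / H_eff) = √(2·51,380·344 / 0.74917) ≈ 6,869.10

6,869 bags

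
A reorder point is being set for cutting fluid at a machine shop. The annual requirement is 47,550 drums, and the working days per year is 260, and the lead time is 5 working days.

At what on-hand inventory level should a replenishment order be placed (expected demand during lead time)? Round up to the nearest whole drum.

915 drums

Daily demand d = 47,550 / 260 = 182.885 drums/day
Demand during lead time = 182.885 × 5 = 914.42
Reorder point = 914.42 → round up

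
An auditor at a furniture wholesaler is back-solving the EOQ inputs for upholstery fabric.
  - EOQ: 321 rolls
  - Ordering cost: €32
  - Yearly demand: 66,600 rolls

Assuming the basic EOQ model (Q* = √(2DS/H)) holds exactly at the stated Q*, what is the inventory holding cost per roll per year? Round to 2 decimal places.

From Q* = √(2DS/H) ⇒ Q*² = 2DS/H.
H = 2DS / Q² = 2 × 66,600 × 32 / 321² = 41.3661

€41.37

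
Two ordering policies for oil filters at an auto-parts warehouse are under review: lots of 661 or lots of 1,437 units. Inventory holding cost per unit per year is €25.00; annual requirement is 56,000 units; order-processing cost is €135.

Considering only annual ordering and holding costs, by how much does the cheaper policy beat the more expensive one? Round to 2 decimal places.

Annual cost at Q: ordering D·S/Q plus holding Q·H/2.
TC(661) = (56,000/661)×135 + (661/2)×25 = €19,699.72
TC(1,437) = (56,000/1,437)×135 + (1,437/2)×25 = €23,223.46
Cheaper: Q = 661.  Difference = €3,523.74

€3,523.74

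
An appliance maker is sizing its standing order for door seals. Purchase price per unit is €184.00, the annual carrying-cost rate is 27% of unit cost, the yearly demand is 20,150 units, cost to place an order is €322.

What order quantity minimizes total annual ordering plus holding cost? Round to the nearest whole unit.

Holding cost per unit per year: H = 27% × €184 = €49.6800
2DS/H = 2·20,150·322/49.68 = 261,203.70
EOQ = √261,203.70 ≈ 511.08

511 units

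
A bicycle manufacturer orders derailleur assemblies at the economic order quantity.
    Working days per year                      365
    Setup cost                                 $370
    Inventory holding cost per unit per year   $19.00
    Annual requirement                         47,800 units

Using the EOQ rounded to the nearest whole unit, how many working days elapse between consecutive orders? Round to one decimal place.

Q* = √(2·D·S / H) = √(2·47,800·370 / 19) = √1,861,684.2 ≈ 1,364.44 → Q = 1,364 units
T = Q/D × 365 days = 1,364/47,800 × 365 = 10.415 days

10.4 days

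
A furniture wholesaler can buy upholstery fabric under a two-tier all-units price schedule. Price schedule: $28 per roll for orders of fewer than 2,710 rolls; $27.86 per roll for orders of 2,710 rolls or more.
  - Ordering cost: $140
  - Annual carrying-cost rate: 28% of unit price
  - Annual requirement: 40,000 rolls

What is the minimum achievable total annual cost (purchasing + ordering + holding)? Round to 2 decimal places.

$1,127,036.50

H₁ = 28%×$28 = $7.8400;  H₂ = 28%×$27.86 = $7.8008
EOQ₁ = √(2×40,000×140/7.8400) = 1,195.23  (< 2,710, feasible at tier 1)
EOQ₂ = √(2×40,000×140/7.8008) = 1,198.23  (< 2,710 → use Q = 2,710 at tier-2 price)
TC(tier 1 (EOQ₁), Q≈1,195.2) = $1,129,370.59
TC(tier 2, Q≈2,710.0) = $1,127,036.50
Minimum at tier 2: $1,127,036.50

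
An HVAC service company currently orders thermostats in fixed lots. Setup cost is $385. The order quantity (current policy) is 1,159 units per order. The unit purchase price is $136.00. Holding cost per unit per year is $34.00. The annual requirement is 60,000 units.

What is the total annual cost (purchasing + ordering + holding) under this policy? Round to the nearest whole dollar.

$8,199,634

Ordering: D/Q × S = 60,000/1,159 × $385 = $19,930.97
Holding:  Q/2 × H = 1,159/2 × $34 = $19,703.00
Purchase cost = D·C = 60,000 × 136 = $8,160,000.00
Total = $19,930.97 + $19,703.00 + $8,160,000.00 = $8,199,633.97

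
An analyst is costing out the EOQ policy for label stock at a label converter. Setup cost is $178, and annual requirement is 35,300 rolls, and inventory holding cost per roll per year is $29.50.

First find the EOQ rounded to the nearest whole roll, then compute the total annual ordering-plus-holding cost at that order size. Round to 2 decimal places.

$19,254.11

2DS/H = 2·35,300·178/29.5 = 425,993.22
EOQ = √425,993.22 ≈ 652.68 → Q = 653 rolls
Ordering: D/Q × S = 35,300/653 × $178 = $9,622.36
Holding:  Q/2 × H = 653/2 × $29.5 = $9,631.75
Total = $9,622.36 + $9,631.75 = $19,254.11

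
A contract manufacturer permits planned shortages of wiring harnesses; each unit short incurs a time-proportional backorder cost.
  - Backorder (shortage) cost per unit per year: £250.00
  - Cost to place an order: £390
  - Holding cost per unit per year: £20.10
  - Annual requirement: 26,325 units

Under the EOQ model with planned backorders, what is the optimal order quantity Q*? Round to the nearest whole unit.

1,051 units

Q* = √(2DS/H) · √((H + b)/b)
   = √(2 × 26,325 × 390 / 20.1) · √((20.1 + 250) / 250)
   = 1,010.726 × 1.0394 ≈ 1,050.57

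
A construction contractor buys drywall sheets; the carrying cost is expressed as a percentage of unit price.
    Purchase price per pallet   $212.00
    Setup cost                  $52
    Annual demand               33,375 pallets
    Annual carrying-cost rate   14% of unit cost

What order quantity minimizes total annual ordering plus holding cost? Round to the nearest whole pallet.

Holding cost per pallet per year: H = 14% × $212 = $29.6800
Optimal lot size Q* = (2 × 33,375 × $52 / $29.68)^½ ≈ 341.98

342 pallets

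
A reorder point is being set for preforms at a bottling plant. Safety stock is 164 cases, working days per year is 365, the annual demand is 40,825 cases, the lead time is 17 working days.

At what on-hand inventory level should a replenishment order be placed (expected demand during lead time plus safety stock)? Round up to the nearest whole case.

Daily demand d = 40,825 / 365 = 111.849 cases/day
Demand during lead time = 111.849 × 17 = 1,901.44
Reorder point = 1,901.44 + 164 = 2,065.44 → round up

2,066 cases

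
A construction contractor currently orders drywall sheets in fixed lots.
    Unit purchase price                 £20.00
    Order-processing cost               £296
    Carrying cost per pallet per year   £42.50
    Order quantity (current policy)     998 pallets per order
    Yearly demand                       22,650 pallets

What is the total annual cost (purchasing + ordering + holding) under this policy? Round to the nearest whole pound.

£480,925

Ordering: D/Q × S = 22,650/998 × £296 = £6,717.84
Holding:  Q/2 × H = 998/2 × £42.5 = £21,207.50
Purchase cost = D·C = 22,650 × 20 = £453,000.00
Total = £6,717.84 + £21,207.50 + £453,000.00 = £480,925.34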